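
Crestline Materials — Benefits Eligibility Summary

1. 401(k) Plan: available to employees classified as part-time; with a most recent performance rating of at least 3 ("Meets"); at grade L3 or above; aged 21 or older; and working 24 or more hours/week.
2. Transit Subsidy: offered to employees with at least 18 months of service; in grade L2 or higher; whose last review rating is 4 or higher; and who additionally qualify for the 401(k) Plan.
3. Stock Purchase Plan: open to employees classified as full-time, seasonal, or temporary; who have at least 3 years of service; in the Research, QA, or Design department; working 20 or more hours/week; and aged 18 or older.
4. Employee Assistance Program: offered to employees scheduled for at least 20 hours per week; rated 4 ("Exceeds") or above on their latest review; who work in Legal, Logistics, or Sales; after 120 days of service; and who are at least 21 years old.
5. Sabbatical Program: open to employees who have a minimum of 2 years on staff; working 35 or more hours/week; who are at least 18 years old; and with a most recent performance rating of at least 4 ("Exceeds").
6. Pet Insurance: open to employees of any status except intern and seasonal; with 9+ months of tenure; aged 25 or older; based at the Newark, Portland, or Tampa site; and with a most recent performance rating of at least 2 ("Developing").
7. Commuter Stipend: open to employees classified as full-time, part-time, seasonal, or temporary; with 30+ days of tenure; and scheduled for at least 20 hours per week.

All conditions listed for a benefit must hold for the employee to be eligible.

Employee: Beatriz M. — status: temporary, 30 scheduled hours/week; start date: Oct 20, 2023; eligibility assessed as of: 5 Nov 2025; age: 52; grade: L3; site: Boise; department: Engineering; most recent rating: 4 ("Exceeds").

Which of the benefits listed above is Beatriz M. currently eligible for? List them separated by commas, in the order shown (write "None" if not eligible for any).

Service from Oct 20, 2023 to 5 Nov 2025: 747 days.
401(k) Plan — status temporary ✗ (requires part-time) → not eligible.
Transit Subsidy — service 747 days ≥ 18 months (≈540 days) ✓; grade L3 ≥ L2 ✓; rating 4 ≥ 4 ✓; not eligible for 401(k) Plan ✗ → not eligible.
Stock Purchase Plan — status temporary ✓; service 747 days < 3 years (≈1095 days) ✗ → not eligible.
Employee Assistance Program — 30 hrs/wk ≥ 20 ✓; rating 4 ≥ 4 ✓; dept Engineering ✗ → not eligible.
Sabbatical Program — service 747 days ≥ 2 years (≈730 days) ✓; 30 hrs/wk < 35 ✗ → not eligible.
Pet Insurance — status temporary ✓ (not excluded); service 747 days ≥ 9 months (≈270 days) ✓; age 52 ≥ 25 ✓; site Boise ✗ (not Newark, Portland, or Tampa) → not eligible.
Commuter Stipend — status temporary ✓; service 747 days ≥ 30 days ✓; 30 hrs/wk ≥ 20 ✓ → eligible.

Commuter Stipend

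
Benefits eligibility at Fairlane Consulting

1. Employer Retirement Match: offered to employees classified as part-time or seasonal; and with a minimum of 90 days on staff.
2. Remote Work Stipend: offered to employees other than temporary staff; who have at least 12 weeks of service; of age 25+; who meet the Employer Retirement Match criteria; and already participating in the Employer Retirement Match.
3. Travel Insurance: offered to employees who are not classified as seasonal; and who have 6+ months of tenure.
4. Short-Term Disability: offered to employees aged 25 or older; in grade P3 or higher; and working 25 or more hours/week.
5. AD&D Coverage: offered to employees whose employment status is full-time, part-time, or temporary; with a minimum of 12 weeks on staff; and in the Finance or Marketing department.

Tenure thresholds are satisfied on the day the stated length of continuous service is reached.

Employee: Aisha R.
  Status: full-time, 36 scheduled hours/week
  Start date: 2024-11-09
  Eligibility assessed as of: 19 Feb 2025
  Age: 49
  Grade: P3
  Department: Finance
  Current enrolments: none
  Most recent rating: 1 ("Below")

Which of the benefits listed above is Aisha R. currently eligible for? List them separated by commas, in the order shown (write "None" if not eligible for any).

Service from 2024-11-09 to 19 Feb 2025: 102 days.
Employer Retirement Match — status full-time ✗ (requires part-time or seasonal) → not eligible.
Remote Work Stipend — status full-time ✓ (not excluded); service 102 days ≥ 12 weeks (≈84 days) ✓; age 49 ≥ 25 ✓; not eligible for Employer Retirement Match ✗ → not eligible.
Travel Insurance — status full-time ✓ (not excluded); service 102 days < 6 months (≈180 days) ✗ → not eligible.
Short-Term Disability — age 49 ≥ 25 ✓; grade P3 ≥ P3 ✓; 36 hrs/wk ≥ 25 ✓ → eligible.
AD&D Coverage — status full-time ✓; service 102 days ≥ 12 weeks (≈84 days) ✓; dept Finance ✓ → eligible.

Short-Term Disability, AD&D Coverage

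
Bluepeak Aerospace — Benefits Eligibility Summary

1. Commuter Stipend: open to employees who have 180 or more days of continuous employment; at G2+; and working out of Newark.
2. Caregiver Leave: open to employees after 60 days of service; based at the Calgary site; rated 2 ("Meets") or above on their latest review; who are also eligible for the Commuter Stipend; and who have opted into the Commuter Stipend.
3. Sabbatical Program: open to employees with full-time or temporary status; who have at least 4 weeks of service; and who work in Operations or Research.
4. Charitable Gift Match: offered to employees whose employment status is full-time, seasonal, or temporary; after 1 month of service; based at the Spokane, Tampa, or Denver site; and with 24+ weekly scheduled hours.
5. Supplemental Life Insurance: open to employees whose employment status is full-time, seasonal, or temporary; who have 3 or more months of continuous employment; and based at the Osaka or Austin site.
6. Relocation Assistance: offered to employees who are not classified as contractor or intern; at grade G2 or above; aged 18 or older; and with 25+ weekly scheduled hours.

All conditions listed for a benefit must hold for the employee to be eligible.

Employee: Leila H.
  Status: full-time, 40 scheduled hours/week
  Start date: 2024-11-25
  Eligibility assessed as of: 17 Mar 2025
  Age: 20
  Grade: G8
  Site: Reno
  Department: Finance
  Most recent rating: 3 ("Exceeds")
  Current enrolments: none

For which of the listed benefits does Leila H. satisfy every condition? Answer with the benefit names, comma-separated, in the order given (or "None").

Relocation Assistance

Service from 2024-11-25 to 17 Mar 2025: 112 days.
Commuter Stipend — service 112 days < 180 days ✗ → not eligible.
Caregiver Leave — service 112 days ≥ 60 days ✓; site Reno ✗ (not Calgary) → not eligible.
Sabbatical Program — status full-time ✓; service 112 days ≥ 4 weeks (≈28 days) ✓; dept Finance ✗ → not eligible.
Charitable Gift Match — status full-time ✓; service 112 days ≥ 1 month (≈30 days) ✓; site Reno ✗ (not Spokane, Tampa, or Denver) → not eligible.
Supplemental Life Insurance — status full-time ✓; service 112 days ≥ 3 months (≈90 days) ✓; site Reno ✗ (not Osaka or Austin) → not eligible.
Relocation Assistance — status full-time ✓ (not excluded); grade G8 ≥ G2 ✓; age 20 ≥ 18 ✓; 40 hrs/wk ≥ 25 ✓ → eligible.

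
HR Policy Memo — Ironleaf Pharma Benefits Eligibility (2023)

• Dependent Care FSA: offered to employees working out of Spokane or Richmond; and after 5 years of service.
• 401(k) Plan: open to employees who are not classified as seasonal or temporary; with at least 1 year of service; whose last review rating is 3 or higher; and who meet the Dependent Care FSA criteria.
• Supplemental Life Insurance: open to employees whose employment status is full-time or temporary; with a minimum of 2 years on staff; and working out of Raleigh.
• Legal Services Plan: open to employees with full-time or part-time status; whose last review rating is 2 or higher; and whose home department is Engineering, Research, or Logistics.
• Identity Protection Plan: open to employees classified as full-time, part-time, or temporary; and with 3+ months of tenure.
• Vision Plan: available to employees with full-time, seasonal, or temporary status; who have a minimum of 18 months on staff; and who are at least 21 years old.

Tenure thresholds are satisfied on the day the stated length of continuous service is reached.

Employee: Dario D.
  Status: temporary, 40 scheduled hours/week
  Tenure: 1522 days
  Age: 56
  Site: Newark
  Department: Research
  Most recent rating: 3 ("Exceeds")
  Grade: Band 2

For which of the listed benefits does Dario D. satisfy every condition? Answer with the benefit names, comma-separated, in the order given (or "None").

Dependent Care FSA — site Newark ✗ (not Spokane or Richmond) → not eligible.
401(k) Plan — status temporary ✗ (excluded) → not eligible.
Supplemental Life Insurance — status temporary ✓; service 1522 days ≥ 2 years (≈730 days) ✓; site Newark ✗ (not Raleigh) → not eligible.
Legal Services Plan — status temporary ✗ (requires full-time or part-time) → not eligible.
Identity Protection Plan — status temporary ✓; service 1522 days ≥ 3 months (≈90 days) ✓ → eligible.
Vision Plan — status temporary ✓; service 1522 days ≥ 18 months (≈540 days) ✓; age 56 ≥ 21 ✓ → eligible.

Identity Protection Plan, Vision Plan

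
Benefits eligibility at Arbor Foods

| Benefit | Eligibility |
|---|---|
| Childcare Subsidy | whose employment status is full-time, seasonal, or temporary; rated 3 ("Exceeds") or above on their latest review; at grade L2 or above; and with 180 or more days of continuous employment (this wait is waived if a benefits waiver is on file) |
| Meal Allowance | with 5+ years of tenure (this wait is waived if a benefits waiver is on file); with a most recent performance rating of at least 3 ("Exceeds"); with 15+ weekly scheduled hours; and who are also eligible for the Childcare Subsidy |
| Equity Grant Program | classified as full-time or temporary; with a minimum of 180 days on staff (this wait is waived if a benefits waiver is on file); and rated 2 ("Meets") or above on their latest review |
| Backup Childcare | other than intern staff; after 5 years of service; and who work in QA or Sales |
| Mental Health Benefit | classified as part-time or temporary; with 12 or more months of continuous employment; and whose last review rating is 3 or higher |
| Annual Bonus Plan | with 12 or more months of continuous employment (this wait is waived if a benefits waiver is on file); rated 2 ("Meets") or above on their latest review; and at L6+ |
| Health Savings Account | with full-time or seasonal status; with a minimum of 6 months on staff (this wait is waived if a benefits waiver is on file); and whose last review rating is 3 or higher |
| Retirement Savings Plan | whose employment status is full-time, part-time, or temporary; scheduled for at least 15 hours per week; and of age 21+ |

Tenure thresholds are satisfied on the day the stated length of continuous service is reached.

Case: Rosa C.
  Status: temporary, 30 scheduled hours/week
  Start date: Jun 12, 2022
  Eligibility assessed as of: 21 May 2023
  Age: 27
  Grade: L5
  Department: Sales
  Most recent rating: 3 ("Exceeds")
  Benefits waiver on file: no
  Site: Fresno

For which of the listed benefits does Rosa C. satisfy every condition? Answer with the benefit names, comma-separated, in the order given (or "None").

Service from Jun 12, 2022 to 21 May 2023: 343 days.
Childcare Subsidy — status temporary ✓; rating 3 ≥ 3 ✓; grade L5 ≥ L2 ✓; no waiver, service 343 days ≥ 180 days ✓ → eligible.
Meal Allowance — no waiver, service 343 days < 5 years (≈1825 days) ✗ → not eligible.
Equity Grant Program — status temporary ✓; no waiver, service 343 days ≥ 180 days ✓; rating 3 ≥ 2 ✓ → eligible.
Backup Childcare — status temporary ✓ (not excluded); service 343 days < 5 years (≈1825 days) ✗ → not eligible.
Mental Health Benefit — status temporary ✓; service 343 days < 12 months (≈360 days) ✗ → not eligible.
Annual Bonus Plan — no waiver, service 343 days < 12 months (≈360 days) ✗ → not eligible.
Health Savings Account — status temporary ✗ (requires full-time or seasonal) → not eligible.
Retirement Savings Plan — status temporary ✓; 30 hrs/wk ≥ 15 ✓; age 27 ≥ 21 ✓ → eligible.

Childcare Subsidy, Equity Grant Program, Retirement Savings Plan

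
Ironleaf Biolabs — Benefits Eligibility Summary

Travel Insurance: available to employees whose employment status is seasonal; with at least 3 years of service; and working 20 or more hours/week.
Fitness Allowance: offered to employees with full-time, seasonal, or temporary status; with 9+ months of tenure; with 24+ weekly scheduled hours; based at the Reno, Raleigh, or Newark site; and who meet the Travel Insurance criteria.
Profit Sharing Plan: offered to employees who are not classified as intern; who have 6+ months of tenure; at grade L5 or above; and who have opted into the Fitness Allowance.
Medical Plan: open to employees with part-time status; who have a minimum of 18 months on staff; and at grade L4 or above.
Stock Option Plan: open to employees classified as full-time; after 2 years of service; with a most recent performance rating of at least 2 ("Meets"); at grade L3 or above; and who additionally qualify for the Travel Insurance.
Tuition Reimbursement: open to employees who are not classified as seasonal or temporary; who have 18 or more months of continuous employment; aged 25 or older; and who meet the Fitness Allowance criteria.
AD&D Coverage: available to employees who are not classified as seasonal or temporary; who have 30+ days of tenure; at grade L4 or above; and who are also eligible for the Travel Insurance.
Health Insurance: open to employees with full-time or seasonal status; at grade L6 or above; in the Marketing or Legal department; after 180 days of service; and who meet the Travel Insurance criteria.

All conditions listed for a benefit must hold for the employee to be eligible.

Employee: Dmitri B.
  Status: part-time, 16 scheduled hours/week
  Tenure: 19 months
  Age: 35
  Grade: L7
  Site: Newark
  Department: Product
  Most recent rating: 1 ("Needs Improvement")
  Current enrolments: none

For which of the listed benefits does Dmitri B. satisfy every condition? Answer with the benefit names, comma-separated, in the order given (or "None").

Medical Plan

Travel Insurance — status part-time ✗ (requires seasonal) → not eligible.
Fitness Allowance — status part-time ✗ (requires full-time, seasonal, or temporary) → not eligible.
Profit Sharing Plan — status part-time ✓ (not excluded); service 19 months ≥ 6 months ✓; grade L7 ≥ L5 ✓; not enrolled in Fitness Allowance ✗ → not eligible.
Medical Plan — status part-time ✓; service 19 months ≥ 18 months ✓; grade L7 ≥ L4 ✓ → eligible.
Stock Option Plan — status part-time ✗ (requires full-time) → not eligible.
Tuition Reimbursement — status part-time ✓ (not excluded); service 19 months ≥ 18 months ✓; age 35 ≥ 25 ✓; not eligible for Fitness Allowance ✗ → not eligible.
AD&D Coverage — status part-time ✓ (not excluded); service 19 months ≥ 30 days ✓; grade L7 ≥ L4 ✓; not eligible for Travel Insurance ✗ → not eligible.
Health Insurance — status part-time ✗ (requires full-time or seasonal) → not eligible.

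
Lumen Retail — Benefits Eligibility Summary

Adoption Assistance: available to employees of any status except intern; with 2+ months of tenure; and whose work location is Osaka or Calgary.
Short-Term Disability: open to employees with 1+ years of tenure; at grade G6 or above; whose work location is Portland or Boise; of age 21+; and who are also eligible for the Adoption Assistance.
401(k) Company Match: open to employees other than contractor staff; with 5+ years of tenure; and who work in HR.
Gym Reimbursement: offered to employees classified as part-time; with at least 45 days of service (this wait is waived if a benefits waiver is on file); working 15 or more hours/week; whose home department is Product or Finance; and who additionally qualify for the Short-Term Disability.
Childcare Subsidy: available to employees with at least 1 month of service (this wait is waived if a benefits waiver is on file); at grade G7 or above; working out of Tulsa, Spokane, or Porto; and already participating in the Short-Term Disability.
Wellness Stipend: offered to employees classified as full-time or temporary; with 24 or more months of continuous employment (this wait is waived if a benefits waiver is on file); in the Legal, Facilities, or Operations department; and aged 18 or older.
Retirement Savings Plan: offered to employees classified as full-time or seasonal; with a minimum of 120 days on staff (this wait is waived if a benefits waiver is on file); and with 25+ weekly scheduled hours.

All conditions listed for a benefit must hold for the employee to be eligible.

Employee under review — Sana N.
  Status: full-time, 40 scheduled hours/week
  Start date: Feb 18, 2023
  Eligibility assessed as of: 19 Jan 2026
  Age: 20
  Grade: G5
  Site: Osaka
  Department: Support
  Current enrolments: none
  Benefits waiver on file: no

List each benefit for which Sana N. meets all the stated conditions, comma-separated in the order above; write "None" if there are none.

Service from Feb 18, 2023 to 19 Jan 2026: 1066 days.
Adoption Assistance — status full-time ✓ (not excluded); service 1066 days ≥ 2 months (≈60 days) ✓; site Osaka ✓ → eligible.
Short-Term Disability — service 1066 days ≥ 1 year (≈365 days) ✓; grade G5 < G6 ✗ → not eligible.
401(k) Company Match — status full-time ✓ (not excluded); service 1066 days < 5 years (≈1825 days) ✗ → not eligible.
Gym Reimbursement — status full-time ✗ (requires part-time) → not eligible.
Childcare Subsidy — no waiver, service 1066 days ≥ 1 month (≈30 days) ✓; grade G5 < G7 ✗ → not eligible.
Wellness Stipend — status full-time ✓; no waiver, service 1066 days ≥ 24 months (≈720 days) ✓; dept Support ✗ → not eligible.
Retirement Savings Plan — status full-time ✓; no waiver, service 1066 days ≥ 120 days ✓; 40 hrs/wk ≥ 25 ✓ → eligible.

Adoption Assistance, Retirement Savings Plan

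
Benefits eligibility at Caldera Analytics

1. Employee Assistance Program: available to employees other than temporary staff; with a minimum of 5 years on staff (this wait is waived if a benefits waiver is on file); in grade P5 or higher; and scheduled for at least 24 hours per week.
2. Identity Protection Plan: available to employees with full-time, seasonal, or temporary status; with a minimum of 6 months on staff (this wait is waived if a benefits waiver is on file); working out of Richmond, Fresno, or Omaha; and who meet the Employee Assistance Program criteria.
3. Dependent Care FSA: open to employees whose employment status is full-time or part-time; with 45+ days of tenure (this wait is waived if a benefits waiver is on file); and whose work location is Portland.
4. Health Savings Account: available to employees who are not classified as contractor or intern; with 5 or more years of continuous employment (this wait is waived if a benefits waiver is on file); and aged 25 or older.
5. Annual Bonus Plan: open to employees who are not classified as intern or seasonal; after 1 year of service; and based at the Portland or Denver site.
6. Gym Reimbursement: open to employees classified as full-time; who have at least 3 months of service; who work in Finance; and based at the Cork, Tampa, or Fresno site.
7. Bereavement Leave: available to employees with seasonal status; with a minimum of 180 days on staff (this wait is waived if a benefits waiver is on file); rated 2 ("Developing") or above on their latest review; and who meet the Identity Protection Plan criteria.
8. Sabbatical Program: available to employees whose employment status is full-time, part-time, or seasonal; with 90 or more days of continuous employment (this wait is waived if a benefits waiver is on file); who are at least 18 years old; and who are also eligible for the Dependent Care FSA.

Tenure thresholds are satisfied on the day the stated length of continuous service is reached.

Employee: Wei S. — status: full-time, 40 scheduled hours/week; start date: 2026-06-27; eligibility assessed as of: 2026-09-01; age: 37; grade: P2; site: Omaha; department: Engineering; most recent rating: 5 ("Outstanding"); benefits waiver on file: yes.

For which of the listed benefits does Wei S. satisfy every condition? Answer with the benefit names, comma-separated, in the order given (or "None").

Service from 2026-06-27 to 2026-09-01: 66 days.
Employee Assistance Program — status full-time ✓ (not excluded); benefits waiver on file ✓; grade P2 < P5 ✗ → not eligible.
Identity Protection Plan — status full-time ✓; benefits waiver on file ✓; site Omaha ✓; not eligible for Employee Assistance Program ✗ → not eligible.
Dependent Care FSA — status full-time ✓; benefits waiver on file ✓; site Omaha ✗ (not Portland) → not eligible.
Health Savings Account — status full-time ✓ (not excluded); benefits waiver on file ✓; age 37 ≥ 25 ✓ → eligible.
Annual Bonus Plan — status full-time ✓ (not excluded); service 66 days < 1 year (≈365 days) ✗ → not eligible.
Gym Reimbursement — status full-time ✓; service 66 days < 3 months (≈90 days) ✗ → not eligible.
Bereavement Leave — status full-time ✗ (requires seasonal) → not eligible.
Sabbatical Program — status full-time ✓; benefits waiver on file ✓; age 37 ≥ 18 ✓; not eligible for Dependent Care FSA ✗ → not eligible.

Health Savings Account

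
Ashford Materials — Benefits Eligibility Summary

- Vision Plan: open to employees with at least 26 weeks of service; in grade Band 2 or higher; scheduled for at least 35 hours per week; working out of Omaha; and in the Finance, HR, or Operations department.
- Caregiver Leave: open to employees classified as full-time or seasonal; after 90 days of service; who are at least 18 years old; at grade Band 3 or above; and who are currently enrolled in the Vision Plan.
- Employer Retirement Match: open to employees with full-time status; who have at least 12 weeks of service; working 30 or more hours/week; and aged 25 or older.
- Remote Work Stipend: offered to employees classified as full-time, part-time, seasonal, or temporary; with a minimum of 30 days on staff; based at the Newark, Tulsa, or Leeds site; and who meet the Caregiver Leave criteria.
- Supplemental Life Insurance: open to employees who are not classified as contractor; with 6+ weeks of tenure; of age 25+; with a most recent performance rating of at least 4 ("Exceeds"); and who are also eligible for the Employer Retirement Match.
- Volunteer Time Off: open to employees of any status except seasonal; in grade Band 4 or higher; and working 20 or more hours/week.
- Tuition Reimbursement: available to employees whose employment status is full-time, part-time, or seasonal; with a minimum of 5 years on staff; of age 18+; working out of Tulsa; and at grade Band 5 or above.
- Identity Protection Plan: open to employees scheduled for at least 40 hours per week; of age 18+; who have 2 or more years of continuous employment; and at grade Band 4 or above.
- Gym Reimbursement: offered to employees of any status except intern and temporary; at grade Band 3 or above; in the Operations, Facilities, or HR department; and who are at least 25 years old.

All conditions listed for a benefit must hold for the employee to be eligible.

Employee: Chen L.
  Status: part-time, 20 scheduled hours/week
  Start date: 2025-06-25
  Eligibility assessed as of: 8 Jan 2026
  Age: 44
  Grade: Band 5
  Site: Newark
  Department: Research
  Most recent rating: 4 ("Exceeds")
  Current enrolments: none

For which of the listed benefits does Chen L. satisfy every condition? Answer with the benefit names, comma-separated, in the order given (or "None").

Volunteer Time Off

Service from 2025-06-25 to 8 Jan 2026: 197 days.
Vision Plan — service 197 days ≥ 26 weeks (≈182 days) ✓; grade Band 5 ≥ Band 2 ✓; 20 hrs/wk < 35 ✗ → not eligible.
Caregiver Leave — status part-time ✗ (requires full-time or seasonal) → not eligible.
Employer Retirement Match — status part-time ✗ (requires full-time) → not eligible.
Remote Work Stipend — status part-time ✓; service 197 days ≥ 30 days ✓; site Newark ✓; not eligible for Caregiver Leave ✗ → not eligible.
Supplemental Life Insurance — status part-time ✓ (not excluded); service 197 days ≥ 6 weeks (≈42 days) ✓; age 44 ≥ 25 ✓; rating 4 ≥ 4 ✓; not eligible for Employer Retirement Match ✗ → not eligible.
Volunteer Time Off — status part-time ✓ (not excluded); grade Band 5 ≥ Band 4 ✓; 20 hrs/wk ≥ 20 ✓ → eligible.
Tuition Reimbursement — status part-time ✓; service 197 days < 5 years (≈1825 days) ✗ → not eligible.
Identity Protection Plan — 20 hrs/wk < 40 ✗ → not eligible.
Gym Reimbursement — status part-time ✓ (not excluded); grade Band 5 ≥ Band 3 ✓; dept Research ✗ → not eligible.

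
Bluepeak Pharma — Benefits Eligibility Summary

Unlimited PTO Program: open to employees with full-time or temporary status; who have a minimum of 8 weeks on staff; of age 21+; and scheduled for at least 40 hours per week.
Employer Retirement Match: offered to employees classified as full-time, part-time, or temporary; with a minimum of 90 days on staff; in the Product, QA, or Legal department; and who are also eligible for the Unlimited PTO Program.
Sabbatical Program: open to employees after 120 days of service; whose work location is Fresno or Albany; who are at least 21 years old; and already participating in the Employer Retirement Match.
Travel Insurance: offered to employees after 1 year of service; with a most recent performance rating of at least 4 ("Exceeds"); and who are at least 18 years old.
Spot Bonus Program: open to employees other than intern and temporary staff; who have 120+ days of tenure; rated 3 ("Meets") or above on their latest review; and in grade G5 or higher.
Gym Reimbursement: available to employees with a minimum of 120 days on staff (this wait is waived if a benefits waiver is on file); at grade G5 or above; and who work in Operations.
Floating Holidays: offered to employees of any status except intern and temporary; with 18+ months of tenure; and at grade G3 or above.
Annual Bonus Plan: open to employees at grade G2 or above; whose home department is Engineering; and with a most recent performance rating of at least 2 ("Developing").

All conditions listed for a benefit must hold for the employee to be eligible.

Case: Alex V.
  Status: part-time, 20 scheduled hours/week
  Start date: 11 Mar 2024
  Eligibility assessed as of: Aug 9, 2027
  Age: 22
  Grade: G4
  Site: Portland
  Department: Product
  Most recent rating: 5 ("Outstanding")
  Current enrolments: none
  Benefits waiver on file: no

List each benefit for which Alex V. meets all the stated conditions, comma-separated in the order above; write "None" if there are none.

Travel Insurance, Floating Holidays

Service from 11 Mar 2024 to Aug 9, 2027: 1246 days.
Unlimited PTO Program — status part-time ✗ (requires full-time or temporary) → not eligible.
Employer Retirement Match — status part-time ✓; service 1246 days ≥ 90 days ✓; dept Product ✓; not eligible for Unlimited PTO Program ✗ → not eligible.
Sabbatical Program — service 1246 days ≥ 120 days ✓; site Portland ✗ (not Fresno or Albany) → not eligible.
Travel Insurance — service 1246 days ≥ 1 year (≈365 days) ✓; rating 5 ≥ 4 ✓; age 22 ≥ 18 ✓ → eligible.
Spot Bonus Program — status part-time ✓ (not excluded); service 1246 days ≥ 120 days ✓; rating 5 ≥ 3 ✓; grade G4 < G5 ✗ → not eligible.
Gym Reimbursement — no waiver, service 1246 days ≥ 120 days ✓; grade G4 < G5 ✗ → not eligible.
Floating Holidays — status part-time ✓ (not excluded); service 1246 days ≥ 18 months (≈540 days) ✓; grade G4 ≥ G3 ✓ → eligible.
Annual Bonus Plan — grade G4 ≥ G2 ✓; dept Product ✗ → not eligible.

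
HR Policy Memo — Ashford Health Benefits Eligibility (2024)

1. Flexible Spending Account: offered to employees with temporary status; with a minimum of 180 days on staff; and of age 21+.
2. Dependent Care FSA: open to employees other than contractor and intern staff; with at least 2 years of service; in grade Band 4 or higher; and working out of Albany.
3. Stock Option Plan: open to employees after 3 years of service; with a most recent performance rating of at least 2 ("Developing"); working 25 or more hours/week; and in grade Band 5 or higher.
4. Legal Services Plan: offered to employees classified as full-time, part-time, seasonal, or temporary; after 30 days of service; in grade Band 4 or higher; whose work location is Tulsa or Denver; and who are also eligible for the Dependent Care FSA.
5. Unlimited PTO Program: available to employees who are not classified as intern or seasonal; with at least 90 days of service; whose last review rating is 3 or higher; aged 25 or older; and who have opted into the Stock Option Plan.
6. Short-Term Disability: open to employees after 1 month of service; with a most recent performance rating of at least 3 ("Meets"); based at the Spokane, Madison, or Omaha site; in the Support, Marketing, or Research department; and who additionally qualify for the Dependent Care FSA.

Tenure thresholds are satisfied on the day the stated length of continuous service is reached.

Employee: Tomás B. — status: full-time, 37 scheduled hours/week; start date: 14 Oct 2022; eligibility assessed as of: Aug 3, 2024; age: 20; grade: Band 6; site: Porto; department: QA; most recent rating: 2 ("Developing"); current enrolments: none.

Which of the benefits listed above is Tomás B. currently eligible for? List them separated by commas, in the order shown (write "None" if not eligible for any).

Service from 14 Oct 2022 to Aug 3, 2024: 659 days.
Flexible Spending Account — status full-time ✗ (requires temporary) → not eligible.
Dependent Care FSA — status full-time ✓ (not excluded); service 659 days < 2 years (≈730 days) ✗ → not eligible.
Stock Option Plan — service 659 days < 3 years (≈1095 days) ✗ → not eligible.
Legal Services Plan — status full-time ✓; service 659 days ≥ 30 days ✓; grade Band 6 ≥ Band 4 ✓; site Porto ✗ (not Tulsa or Denver) → not eligible.
Unlimited PTO Program — status full-time ✓ (not excluded); service 659 days ≥ 90 days ✓; rating 2 < 3 ✗ → not eligible.
Short-Term Disability — service 659 days ≥ 1 month (≈30 days) ✓; rating 2 < 3 ✗ → not eligible.

None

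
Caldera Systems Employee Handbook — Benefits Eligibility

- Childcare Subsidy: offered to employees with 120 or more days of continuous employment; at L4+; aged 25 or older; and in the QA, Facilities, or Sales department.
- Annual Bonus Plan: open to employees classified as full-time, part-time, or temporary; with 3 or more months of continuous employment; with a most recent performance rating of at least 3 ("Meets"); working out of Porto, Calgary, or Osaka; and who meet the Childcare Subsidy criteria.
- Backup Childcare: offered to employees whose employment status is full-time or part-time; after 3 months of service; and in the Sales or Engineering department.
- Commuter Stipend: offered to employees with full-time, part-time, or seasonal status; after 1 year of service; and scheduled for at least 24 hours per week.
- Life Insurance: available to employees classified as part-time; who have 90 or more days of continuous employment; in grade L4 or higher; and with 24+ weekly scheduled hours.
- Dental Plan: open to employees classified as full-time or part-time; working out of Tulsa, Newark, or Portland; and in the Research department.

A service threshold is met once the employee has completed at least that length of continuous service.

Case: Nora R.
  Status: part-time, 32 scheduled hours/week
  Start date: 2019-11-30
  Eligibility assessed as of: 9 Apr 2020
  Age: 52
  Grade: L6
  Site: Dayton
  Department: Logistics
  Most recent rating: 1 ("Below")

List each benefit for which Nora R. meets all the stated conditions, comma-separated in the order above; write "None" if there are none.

Life Insurance

Service from 2019-11-30 to 9 Apr 2020: 131 days.
Childcare Subsidy — service 131 days ≥ 120 days ✓; grade L6 ≥ L4 ✓; age 52 ≥ 25 ✓; dept Logistics ✗ → not eligible.
Annual Bonus Plan — status part-time ✓; service 131 days ≥ 3 months (≈90 days) ✓; rating 1 < 3 ✗ → not eligible.
Backup Childcare — status part-time ✓; service 131 days ≥ 3 months (≈90 days) ✓; dept Logistics ✗ → not eligible.
Commuter Stipend — status part-time ✓; service 131 days < 1 year (≈365 days) ✗ → not eligible.
Life Insurance — status part-time ✓; service 131 days ≥ 90 days ✓; grade L6 ≥ L4 ✓; 32 hrs/wk ≥ 24 ✓ → eligible.
Dental Plan — status part-time ✓; site Dayton ✗ (not Tulsa, Newark, or Portland) → not eligible.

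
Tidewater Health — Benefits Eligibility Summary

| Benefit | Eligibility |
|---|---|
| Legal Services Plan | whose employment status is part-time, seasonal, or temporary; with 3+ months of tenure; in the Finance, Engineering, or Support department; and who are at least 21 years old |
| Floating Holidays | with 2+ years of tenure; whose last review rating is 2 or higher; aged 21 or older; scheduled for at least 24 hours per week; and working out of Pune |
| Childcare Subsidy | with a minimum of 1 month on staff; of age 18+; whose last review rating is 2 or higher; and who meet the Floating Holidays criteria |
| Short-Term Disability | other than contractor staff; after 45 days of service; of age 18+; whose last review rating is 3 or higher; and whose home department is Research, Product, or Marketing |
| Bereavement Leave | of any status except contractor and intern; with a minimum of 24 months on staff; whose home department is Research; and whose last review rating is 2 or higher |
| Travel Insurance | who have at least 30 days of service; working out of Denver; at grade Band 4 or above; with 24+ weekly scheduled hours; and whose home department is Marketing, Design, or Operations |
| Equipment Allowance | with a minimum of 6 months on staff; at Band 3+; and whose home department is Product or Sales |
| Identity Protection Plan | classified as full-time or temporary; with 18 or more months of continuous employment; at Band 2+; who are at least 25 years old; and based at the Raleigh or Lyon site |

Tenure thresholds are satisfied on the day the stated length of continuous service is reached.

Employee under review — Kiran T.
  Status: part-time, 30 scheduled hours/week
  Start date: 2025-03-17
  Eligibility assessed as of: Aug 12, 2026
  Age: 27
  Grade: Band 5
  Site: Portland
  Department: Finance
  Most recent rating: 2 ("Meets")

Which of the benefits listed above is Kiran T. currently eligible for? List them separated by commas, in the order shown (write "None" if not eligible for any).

Service from 2025-03-17 to Aug 12, 2026: 513 days.
Legal Services Plan — status part-time ✓; service 513 days ≥ 3 months (≈90 days) ✓; dept Finance ✓; age 27 ≥ 21 ✓ → eligible.
Floating Holidays — service 513 days < 2 years (≈730 days) ✗ → not eligible.
Childcare Subsidy — service 513 days ≥ 1 month (≈30 days) ✓; age 27 ≥ 18 ✓; rating 2 ≥ 2 ✓; not eligible for Floating Holidays ✗ → not eligible.
Short-Term Disability — status part-time ✓ (not excluded); service 513 days ≥ 45 days ✓; age 27 ≥ 18 ✓; rating 2 < 3 ✗ → not eligible.
Bereavement Leave — status part-time ✓ (not excluded); service 513 days < 24 months (≈720 days) ✗ → not eligible.
Travel Insurance — service 513 days ≥ 30 days ✓; site Portland ✗ (not Denver) → not eligible.
Equipment Allowance — service 513 days ≥ 6 months (≈180 days) ✓; grade Band 5 ≥ Band 3 ✓; dept Finance ✗ → not eligible.
Identity Protection Plan — status part-time ✗ (requires full-time or temporary) → not eligible.

Legal Services Plan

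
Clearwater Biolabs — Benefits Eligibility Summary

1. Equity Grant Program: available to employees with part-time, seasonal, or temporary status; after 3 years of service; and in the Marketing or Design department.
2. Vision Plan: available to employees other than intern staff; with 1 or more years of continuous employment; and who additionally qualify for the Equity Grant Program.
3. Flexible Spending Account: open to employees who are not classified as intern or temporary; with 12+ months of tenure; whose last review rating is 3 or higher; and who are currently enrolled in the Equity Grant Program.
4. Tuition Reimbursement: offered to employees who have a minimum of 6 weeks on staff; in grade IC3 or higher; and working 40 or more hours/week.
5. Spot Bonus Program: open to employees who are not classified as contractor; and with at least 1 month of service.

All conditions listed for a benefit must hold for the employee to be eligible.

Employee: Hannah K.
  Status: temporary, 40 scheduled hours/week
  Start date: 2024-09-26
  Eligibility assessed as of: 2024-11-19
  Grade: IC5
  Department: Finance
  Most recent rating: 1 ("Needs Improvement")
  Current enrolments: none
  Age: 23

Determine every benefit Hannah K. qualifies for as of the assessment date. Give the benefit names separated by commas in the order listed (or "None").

Tuition Reimbursement, Spot Bonus Program

Service from 2024-09-26 to 2024-11-19: 54 days.
Equity Grant Program — status temporary ✓; service 54 days < 3 years (≈1095 days) ✗ → not eligible.
Vision Plan — status temporary ✓ (not excluded); service 54 days < 1 year (≈365 days) ✗ → not eligible.
Flexible Spending Account — status temporary ✗ (excluded) → not eligible.
Tuition Reimbursement — service 54 days ≥ 6 weeks (≈42 days) ✓; grade IC5 ≥ IC3 ✓; 40 hrs/wk ≥ 40 ✓ → eligible.
Spot Bonus Program — status temporary ✓ (not excluded); service 54 days ≥ 1 month (≈30 days) ✓ → eligible.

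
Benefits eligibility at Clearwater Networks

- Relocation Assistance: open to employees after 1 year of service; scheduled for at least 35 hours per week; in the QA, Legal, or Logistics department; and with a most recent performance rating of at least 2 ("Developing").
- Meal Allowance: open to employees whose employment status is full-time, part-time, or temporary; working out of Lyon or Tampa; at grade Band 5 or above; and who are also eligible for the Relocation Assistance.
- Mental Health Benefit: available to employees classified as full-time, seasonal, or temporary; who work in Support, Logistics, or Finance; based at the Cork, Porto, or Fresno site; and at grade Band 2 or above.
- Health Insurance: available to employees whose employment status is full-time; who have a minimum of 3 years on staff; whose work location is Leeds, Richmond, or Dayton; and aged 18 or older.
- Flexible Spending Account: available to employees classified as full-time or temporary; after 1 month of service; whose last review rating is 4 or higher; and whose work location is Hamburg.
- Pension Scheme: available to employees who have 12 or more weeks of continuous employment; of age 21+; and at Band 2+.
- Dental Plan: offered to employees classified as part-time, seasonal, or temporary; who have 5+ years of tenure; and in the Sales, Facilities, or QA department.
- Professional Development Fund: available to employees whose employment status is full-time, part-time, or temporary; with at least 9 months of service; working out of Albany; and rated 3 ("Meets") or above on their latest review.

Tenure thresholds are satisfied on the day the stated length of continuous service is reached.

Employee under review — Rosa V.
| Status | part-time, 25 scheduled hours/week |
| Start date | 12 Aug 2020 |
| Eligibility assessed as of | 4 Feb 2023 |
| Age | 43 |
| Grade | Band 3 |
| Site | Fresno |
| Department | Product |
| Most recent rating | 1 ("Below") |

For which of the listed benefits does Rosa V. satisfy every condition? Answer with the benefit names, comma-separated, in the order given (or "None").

Service from 12 Aug 2020 to 4 Feb 2023: 906 days.
Relocation Assistance — service 906 days ≥ 1 year (≈365 days) ✓; 25 hrs/wk < 35 ✗ → not eligible.
Meal Allowance — status part-time ✓; site Fresno ✗ (not Lyon or Tampa) → not eligible.
Mental Health Benefit — status part-time ✗ (requires full-time, seasonal, or temporary) → not eligible.
Health Insurance — status part-time ✗ (requires full-time) → not eligible.
Flexible Spending Account — status part-time ✗ (requires full-time or temporary) → not eligible.
Pension Scheme — service 906 days ≥ 12 weeks (≈84 days) ✓; age 43 ≥ 21 ✓; grade Band 3 ≥ Band 2 ✓ → eligible.
Dental Plan — status part-time ✓; service 906 days < 5 years (≈1825 days) ✗ → not eligible.
Professional Development Fund — status part-time ✓; service 906 days ≥ 9 months (≈270 days) ✓; site Fresno ✗ (not Albany) → not eligible.

Pension Scheme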